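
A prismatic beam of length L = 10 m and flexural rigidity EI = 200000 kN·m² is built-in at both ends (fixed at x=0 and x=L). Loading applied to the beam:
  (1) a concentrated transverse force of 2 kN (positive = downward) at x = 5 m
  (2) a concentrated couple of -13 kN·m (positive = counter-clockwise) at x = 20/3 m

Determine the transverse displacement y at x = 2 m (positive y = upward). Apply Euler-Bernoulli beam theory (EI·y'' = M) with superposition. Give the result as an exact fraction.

y(2) = 121/9000000 m

Load 1 — point force P=2 kN at a=5 m (b=L-a=5):
  y_1 = -Pb²x²(3aL-(3a+b)x)/(6L³EI)  [x≤a] = -2·5²·2²·(3·5·10-(3·5+5)·2)/(6·10³·200000) = -11/600000 m
Load 2 — applied couple M₀=-13 kN·m at a=20/3 m (b=L-a=10/3):
  y_2 = (R_Ax³/6 - M_Ax²/2)/EI  [x≤a] with R_A=-26/15, M_A=-13/3 = ((-26/15)·2³/6 - (-13/3)·2²/2)/200000 = 143/4500000 m
Superposition: y = Σ y_i = 121/9000000 m ≈ 0.000013 m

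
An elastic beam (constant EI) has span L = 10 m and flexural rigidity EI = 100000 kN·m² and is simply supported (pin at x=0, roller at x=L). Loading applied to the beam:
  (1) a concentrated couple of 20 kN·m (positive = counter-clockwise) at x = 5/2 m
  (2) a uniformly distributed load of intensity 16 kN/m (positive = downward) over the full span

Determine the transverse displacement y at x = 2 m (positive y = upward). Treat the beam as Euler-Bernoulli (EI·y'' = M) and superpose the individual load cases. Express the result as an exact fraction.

Load 1 — applied couple M₀=20 kN·m at a=5/2 m (b=L-a=15/2):
  y_1 = (M₀x³/(6L)+C₁x)/EI  [x≤a] with C₁=M₀(3b²-L²)/(6L)=275/12 = (20·2³/(6·10)+(275/12)·2)/100000 = 97/200000 m
Load 2 — uniform load w=16 kN/m over full span:
  y_2 = -wx(L³-2Lx²+x³)/(24EI) = -16·2·(10³-2·10·2²+2³)/(24·100000) = -116/9375 m
Superposition: y = Σ y_i = -7133/600000 m ≈ -0.011888 m

y(2) = -7133/600000 m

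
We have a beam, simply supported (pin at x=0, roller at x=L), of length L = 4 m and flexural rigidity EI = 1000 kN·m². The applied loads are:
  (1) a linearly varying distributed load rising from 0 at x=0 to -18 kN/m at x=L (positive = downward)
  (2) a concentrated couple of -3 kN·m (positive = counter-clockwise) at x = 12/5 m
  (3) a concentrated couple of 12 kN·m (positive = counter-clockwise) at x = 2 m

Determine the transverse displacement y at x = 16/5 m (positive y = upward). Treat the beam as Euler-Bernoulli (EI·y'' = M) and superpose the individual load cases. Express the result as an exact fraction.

y(16/5) = 39576/1953125 m

Load 1 — triangular load w₀=-18 kN/m (0→w₀ over full span):
  y_1 = -w₀x(7L⁴-10L²x²+3x⁴)/(360LEI) = -(-18)·(16/5)·(7·4⁴-10·4²·(16/5)²+3·(16/5)⁴)/(360·4·1000) = 36576/1953125 m
Load 2 — applied couple M₀=-3 kN·m at a=12/5 m (b=L-a=8/5):
  y_2 = (M₀x³/(6L)-M₀(x-a)²/2+C₁x)/EI  [x>a] with C₁=M₀(3b²-L²)/(6L)=26/25 = ((-3)·(16/5)³/(6·4)-(-3)·((16/5)-(12/5))²/2+(26/25)·(16/5))/1000 = 3/15625 m
Load 3 — applied couple M₀=12 kN·m at a=2 m (b=L-a=2):
  y_3 = (M₀x³/(6L)-M₀(x-a)²/2+C₁x)/EI  [x>a] with C₁=M₀(3b²-L²)/(6L)=-2 = (12·(16/5)³/(6·4)-12·((16/5)-2)²/2+(-2)·(16/5))/1000 = 21/15625 m
Superposition: y = Σ y_i = 39576/1953125 m ≈ 0.020263 m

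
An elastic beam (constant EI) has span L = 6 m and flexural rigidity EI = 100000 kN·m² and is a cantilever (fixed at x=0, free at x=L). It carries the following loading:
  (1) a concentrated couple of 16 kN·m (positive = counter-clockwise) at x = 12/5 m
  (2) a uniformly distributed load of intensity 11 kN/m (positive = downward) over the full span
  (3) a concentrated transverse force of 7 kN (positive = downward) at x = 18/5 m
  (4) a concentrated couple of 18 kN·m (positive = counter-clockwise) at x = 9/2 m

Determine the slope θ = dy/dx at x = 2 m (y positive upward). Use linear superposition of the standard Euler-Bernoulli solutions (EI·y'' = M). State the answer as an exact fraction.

θ(2) = -1853/750000 rad

Load 1 — applied couple M₀=16 kN·m at a=12/5 m (b=L-a=18/5):
  θ_1 = M₀x/EI  [x≤a] = 16·2/100000 = 1/3125 rad
Load 2 — uniform load w=11 kN/m over full span:
  θ_2 = -wx(x²-3Lx+3L²)/(6EI) = -11·2·(2²-3·6·2+3·6²)/(6·100000) = -209/75000 rad
Load 3 — point force P=7 kN at a=18/5 m (b=L-a=12/5):
  θ_3 = -Px(2a-x)/(2EI)  [x≤a] = -7·2·(2·(18/5)-2)/(2·100000) = -91/250000 rad
Load 4 — applied couple M₀=18 kN·m at a=9/2 m (b=L-a=3/2):
  θ_4 = M₀x/EI  [x≤a] = 18·2/100000 = 9/25000 rad
Superposition: θ = Σ θ_i = -1853/750000 rad ≈ -0.002471 rad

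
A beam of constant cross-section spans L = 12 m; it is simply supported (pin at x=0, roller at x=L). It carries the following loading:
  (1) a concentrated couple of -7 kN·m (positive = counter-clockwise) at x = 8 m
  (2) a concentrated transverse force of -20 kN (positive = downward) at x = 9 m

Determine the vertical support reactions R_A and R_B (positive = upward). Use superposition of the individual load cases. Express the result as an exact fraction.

Load 1 — applied couple M₀=-7 kN·m at a=8 m (b=L-a=4):
  R_A = M₀/L = (-7)/12 = -7/12 kN
  R_B = -M₀/L = -(-7)/12 = 7/12 kN
Load 2 — point force P=-20 kN at a=9 m (b=L-a=3):
  R_A = Pb/L = (-20)·3/12 = -5 kN
  R_B = Pa/L = (-20)·9/12 = -15 kN
Superposition: R_A = -67/12 kN, R_B = -173/12 kN

R_A = -67/12 kN, R_B = -173/12 kN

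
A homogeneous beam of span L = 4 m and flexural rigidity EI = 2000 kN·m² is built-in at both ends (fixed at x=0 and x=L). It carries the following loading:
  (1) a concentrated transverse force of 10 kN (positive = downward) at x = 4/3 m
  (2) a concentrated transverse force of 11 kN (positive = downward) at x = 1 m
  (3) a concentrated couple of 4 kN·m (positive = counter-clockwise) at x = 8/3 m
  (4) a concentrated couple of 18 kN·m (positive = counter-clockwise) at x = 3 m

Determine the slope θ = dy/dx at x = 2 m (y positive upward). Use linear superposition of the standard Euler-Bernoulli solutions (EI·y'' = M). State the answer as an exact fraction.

Load 1 — point force P=10 kN at a=4/3 m (b=L-a=8/3):
  θ_1 = Pa²(L-x)(2bL-(3b+a)(L-x))/(2L³EI)  [x>a] = 10·(4/3)²·(4-2)·(2·(8/3)·4-(3·(8/3)+(4/3))·(4-2))/(2·4³·2000) = 1/2700 rad
Load 2 — point force P=11 kN at a=1 m (b=L-a=3):
  θ_2 = Pa²(L-x)(2bL-(3b+a)(L-x))/(2L³EI)  [x>a] = 11·1²·(4-2)·(2·3·4-(3·3+1)·(4-2))/(2·4³·2000) = 11/32000 rad
Load 3 — applied couple M₀=4 kN·m at a=8/3 m (b=L-a=4/3):
  θ_3 = (R_Ax²/2 - M_Ax)/EI  [x≤a] with R_A=4/3, M_A=4/3 = ((4/3)·2²/2 - (4/3)·2)/2000 = 0 rad
Load 4 — applied couple M₀=18 kN·m at a=3 m (b=L-a=1):
  θ_4 = (R_Ax²/2 - M_Ax)/EI  [x≤a] with R_A=81/16, M_A=45/8 = ((81/16)·2²/2 - (45/8)·2)/2000 = -9/16000 rad
Superposition: θ = Σ θ_i = 131/864000 rad ≈ 0.000152 rad

θ(2) = 131/864000 rad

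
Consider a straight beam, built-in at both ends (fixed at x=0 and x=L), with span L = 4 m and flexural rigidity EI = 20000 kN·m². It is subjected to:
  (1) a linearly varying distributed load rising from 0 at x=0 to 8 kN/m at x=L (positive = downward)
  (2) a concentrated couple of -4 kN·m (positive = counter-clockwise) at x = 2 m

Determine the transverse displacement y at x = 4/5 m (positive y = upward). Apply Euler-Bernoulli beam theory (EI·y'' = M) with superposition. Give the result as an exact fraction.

y(4/5) = -4507/117187500 m

Load 1 — triangular load w₀=8 kN/m (0→w₀ over full span):
  y_1 = -w₀x²(L-x)²(x+2L)/(120LEI) = -8·(4/5)²·(4-(4/5))²·((4/5)+2·4)/(120·4·20000) = -1408/29296875 m
Load 2 — applied couple M₀=-4 kN·m at a=2 m (b=L-a=2):
  y_2 = (R_Ax³/6 - M_Ax²/2)/EI  [x≤a] with R_A=-3/2, M_A=-1 = ((-3/2)·(4/5)³/6 - (-1)·(4/5)²/2)/20000 = 3/312500 m
Superposition: y = Σ y_i = -4507/117187500 m ≈ -0.000038 m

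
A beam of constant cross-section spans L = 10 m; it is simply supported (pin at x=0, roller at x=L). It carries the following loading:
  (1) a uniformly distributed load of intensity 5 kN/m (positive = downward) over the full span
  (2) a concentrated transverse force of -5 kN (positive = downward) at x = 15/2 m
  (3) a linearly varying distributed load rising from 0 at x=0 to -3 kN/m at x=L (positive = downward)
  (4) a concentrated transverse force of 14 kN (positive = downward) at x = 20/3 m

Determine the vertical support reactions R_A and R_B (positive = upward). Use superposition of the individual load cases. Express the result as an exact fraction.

Load 1 — uniform load w=5 kN/m over full span:
  R_A = wL/2 = 5·10/2 = 25 kN
  R_B = wL/2 = 5·10/2 = 25 kN
Load 2 — point force P=-5 kN at a=15/2 m (b=L-a=5/2):
  R_A = Pb/L = (-5)·(5/2)/10 = -5/4 kN
  R_B = Pa/L = (-5)·(15/2)/10 = -15/4 kN
Load 3 — triangular load w₀=-3 kN/m (0→w₀ over full span):
  R_A = w₀L/6 = (-3)·10/6 = -5 kN
  R_B = w₀L/3 = (-3)·10/3 = -10 kN
Load 4 — point force P=14 kN at a=20/3 m (b=L-a=10/3):
  R_A = Pb/L = 14·(10/3)/10 = 14/3 kN
  R_B = Pa/L = 14·(20/3)/10 = 28/3 kN
Superposition: R_A = 281/12 kN, R_B = 247/12 kN

R_A = 281/12 kN, R_B = 247/12 kN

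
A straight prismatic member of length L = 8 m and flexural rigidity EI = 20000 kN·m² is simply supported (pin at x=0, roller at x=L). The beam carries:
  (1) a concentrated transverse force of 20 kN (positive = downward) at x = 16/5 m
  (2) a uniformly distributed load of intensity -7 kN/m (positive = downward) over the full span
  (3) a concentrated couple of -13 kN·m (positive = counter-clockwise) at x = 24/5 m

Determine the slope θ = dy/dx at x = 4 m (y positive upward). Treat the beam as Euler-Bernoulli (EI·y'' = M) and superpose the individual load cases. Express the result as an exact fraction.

Load 1 — point force P=20 kN at a=16/5 m (b=L-a=24/5):
  θ_1 = -Pa(2L²-6Lx+3x²+a²)/(6LEI)  [x>a] = -20·(16/5)·(2·8²-6·8·4+3·4²+(16/5)²)/(6·8·20000) = 6/15625 rad
Load 2 — uniform load w=-7 kN/m over full span:
  θ_2 = -w(L³-6Lx²+4x³)/(24EI) = -(-7)·(8³-6·8·4²+4·4³)/(24·20000) = 0 rad
Load 3 — applied couple M₀=-13 kN·m at a=24/5 m (b=L-a=16/5):
  θ_3 = (M₀x²/(2L)+C₁)/EI  [x≤a] with C₁=M₀(3b²-L²)/(6L)=676/75 = ((-13)·4²/(2·8)+(676/75))/20000 = -299/1500000 rad
Superposition: θ = Σ θ_i = 277/1500000 rad ≈ 0.000185 rad

θ(4) = 277/1500000 rad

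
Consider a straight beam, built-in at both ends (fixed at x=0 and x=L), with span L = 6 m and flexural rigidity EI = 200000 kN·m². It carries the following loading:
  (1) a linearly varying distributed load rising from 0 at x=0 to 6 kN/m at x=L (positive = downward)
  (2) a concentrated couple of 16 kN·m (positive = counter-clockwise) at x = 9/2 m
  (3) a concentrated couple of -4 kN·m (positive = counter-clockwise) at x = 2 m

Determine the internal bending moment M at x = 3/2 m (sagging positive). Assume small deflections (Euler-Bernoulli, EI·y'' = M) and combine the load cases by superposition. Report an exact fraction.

Load 1 — triangular load w₀=6 kN/m (0→w₀ over full span):
  M_1 = 3w₀Lx/20 - w₀L²/30 - w₀x³/(6L) = 3·6·6·(3/2)/20 - 6·6²/30 - 6·(3/2)³/(6·6) = 27/80 kN·m
Load 2 — applied couple M₀=16 kN·m at a=9/2 m (b=L-a=3/2):
  M_2 = R_Ax - M_A  [x≤a] with R_A=3, M_A=5 = 3·(3/2) - 5 = -1/2 kN·m
Load 3 — applied couple M₀=-4 kN·m at a=2 m (b=L-a=4):
  M_3 = R_Ax - M_A  [x≤a] with R_A=-8/9, M_A=0 = (-8/9)·(3/2) - 0 = -4/3 kN·m
Superposition: M = Σ M_i = -359/240 kN·m ≈ -1.495833 kN·m

M(3/2) = -359/240 kN·m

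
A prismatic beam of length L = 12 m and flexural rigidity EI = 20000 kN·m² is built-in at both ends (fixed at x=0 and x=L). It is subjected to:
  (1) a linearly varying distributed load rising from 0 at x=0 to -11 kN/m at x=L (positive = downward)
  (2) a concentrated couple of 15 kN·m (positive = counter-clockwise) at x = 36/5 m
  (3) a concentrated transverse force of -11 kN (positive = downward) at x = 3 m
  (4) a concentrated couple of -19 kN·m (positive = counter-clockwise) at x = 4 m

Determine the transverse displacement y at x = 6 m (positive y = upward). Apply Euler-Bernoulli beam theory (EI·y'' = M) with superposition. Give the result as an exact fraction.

y(6) = 2869/200000 m

Load 1 — triangular load w₀=-11 kN/m (0→w₀ over full span):
  y_1 = -w₀x²(L-x)²(x+2L)/(120LEI) = -(-11)·6²·(12-6)²·(6+2·12)/(120·12·20000) = 297/20000 m
Load 2 — applied couple M₀=15 kN·m at a=36/5 m (b=L-a=24/5):
  y_2 = (R_Ax³/6 - M_Ax²/2)/EI  [x≤a] with R_A=9/5, M_A=24/5 = ((9/5)·6³/6 - (24/5)·6²/2)/20000 = -27/25000 m
Load 3 — point force P=-11 kN at a=3 m (b=L-a=9):
  y_3 = -Pa²(L-x)²(3bL-(3b+a)(L-x))/(6L³EI)  [x>a] = -(-11)·3²·(12-6)²·(3·9·12-(3·9+3)·(12-6))/(6·12³·20000) = 99/40000 m
Load 4 — applied couple M₀=-19 kN·m at a=4 m (b=L-a=8):
  y_4 = (R_Ax³/6 - M_Ax²/2 - M₀(x-a)²/2)/EI  [x>a] with R_A=-19/9, M_A=0 = ((-19/9)·6³/6 - 0·6²/2 - (-19)·(6-4)²/2)/20000 = -19/10000 m
Superposition: y = Σ y_i = 2869/200000 m ≈ 0.014345 m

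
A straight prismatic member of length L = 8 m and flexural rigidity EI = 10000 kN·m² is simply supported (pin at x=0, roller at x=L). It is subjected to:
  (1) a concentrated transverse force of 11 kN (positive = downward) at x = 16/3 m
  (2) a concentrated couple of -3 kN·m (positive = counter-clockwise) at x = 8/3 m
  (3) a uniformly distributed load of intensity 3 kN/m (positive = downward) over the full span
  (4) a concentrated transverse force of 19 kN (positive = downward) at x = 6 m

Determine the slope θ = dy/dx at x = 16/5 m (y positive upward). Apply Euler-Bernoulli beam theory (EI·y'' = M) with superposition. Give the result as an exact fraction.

θ(16/5) = -1210331/202500000 rad

Load 1 — point force P=11 kN at a=16/3 m (b=L-a=8/3):
  θ_1 = -Pb(L²-b²-3x²)/(6LEI)  [x≤a] = -11·(8/3)·(8²-(8/3)²-3·(16/5)²)/(6·8·10000) = -2024/1265625 rad
Load 2 — applied couple M₀=-3 kN·m at a=8/3 m (b=L-a=16/3):
  θ_2 = (M₀x²/(2L)-M₀(x-a)+C₁)/EI  [x>a] with C₁=M₀(3b²-L²)/(6L)=-4/3 = ((-3)·(16/5)²/(2·8)-(-3)·((16/5)-(8/3))+(-4/3))/10000 = -31/187500 rad
Load 3 — uniform load w=3 kN/m over full span:
  θ_3 = -w(L³-6Lx²+4x³)/(24EI) = -3·(8³-6·8·(16/5)²+4·(16/5)³)/(24·10000) = -148/78125 rad
Load 4 — point force P=19 kN at a=6 m (b=L-a=2):
  θ_4 = -Pb(L²-b²-3x²)/(6LEI)  [x≤a] = -19·2·(8²-2²-3·(16/5)²)/(6·8·10000) = -1159/500000 rad
Superposition: θ = Σ θ_i = -1210331/202500000 rad ≈ -0.005977 rad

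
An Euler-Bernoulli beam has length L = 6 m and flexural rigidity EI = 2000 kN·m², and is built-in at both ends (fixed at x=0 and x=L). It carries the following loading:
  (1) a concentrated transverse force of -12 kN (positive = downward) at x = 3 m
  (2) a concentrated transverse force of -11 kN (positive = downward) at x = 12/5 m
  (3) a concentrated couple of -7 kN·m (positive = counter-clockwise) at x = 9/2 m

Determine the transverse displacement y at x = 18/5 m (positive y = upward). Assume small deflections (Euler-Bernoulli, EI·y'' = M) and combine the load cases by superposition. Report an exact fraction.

Load 1 — point force P=-12 kN at a=3 m (b=L-a=3):
  y_1 = -Pa²(L-x)²(3bL-(3b+a)(L-x))/(6L³EI)  [x>a] = -(-12)·3²·(6-(18/5))²·(3·3·6-(3·3+3)·(6-(18/5)))/(6·6³·2000) = 189/31250 m
Load 2 — point force P=-11 kN at a=12/5 m (b=L-a=18/5):
  y_2 = -Pa²(L-x)²(3bL-(3b+a)(L-x))/(6L³EI)  [x>a] = -(-11)·(12/5)²·(6-(18/5))²·(3·(18/5)·6-(3·(18/5)+(12/5))·(6-(18/5)))/(6·6³·2000) = 9108/1953125 m
Load 3 — applied couple M₀=-7 kN·m at a=9/2 m (b=L-a=3/2):
  y_3 = (R_Ax³/6 - M_Ax²/2)/EI  [x≤a] with R_A=-21/16, M_A=-35/16 = ((-21/16)·(18/5)³/6 - (-35/16)·(18/5)²/2)/2000 = 3969/2000000 m
Superposition: y = Σ y_i = 3173949/250000000 m ≈ 0.012696 m

y(18/5) = 3173949/250000000 m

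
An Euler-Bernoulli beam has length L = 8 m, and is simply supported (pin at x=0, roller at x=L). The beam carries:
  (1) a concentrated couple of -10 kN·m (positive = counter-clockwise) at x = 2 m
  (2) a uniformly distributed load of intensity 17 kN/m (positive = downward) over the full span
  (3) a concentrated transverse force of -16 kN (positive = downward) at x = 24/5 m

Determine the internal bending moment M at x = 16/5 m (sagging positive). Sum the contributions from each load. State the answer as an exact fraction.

Load 1 — applied couple M₀=-10 kN·m at a=2 m (b=L-a=6):
  M_1 = M₀x/L - M₀  [x>a] = (-10)·(16/5)/8 - (-10) = 6 kN·m
Load 2 — uniform load w=17 kN/m over full span:
  M_2 = wx(L-x)/2 = 17·(16/5)·(8-(16/5))/2 = 3264/25 kN·m
Load 3 — point force P=-16 kN at a=24/5 m (b=L-a=16/5):
  M_3 = Pbx/L  [x≤a] = (-16)·(16/5)·(16/5)/8 = -512/25 kN·m
Superposition: M = Σ M_i = 2902/25 kN·m ≈ 116.080000 kN·m

M(16/5) = 2902/25 kN·m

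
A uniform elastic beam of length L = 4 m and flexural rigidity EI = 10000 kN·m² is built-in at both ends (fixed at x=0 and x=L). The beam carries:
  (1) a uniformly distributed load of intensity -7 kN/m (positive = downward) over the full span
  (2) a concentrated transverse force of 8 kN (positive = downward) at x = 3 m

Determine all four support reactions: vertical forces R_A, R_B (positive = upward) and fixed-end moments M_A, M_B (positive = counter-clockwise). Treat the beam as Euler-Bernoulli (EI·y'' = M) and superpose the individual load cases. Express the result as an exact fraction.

Load 1 — uniform load w=-7 kN/m over full span:
  R_A = wL/2 = (-7)·4/2 = -14 kN
  M_A = wL²/12 = (-7)·4²/12 = -28/3 kN·m
  R_B = wL/2 = (-7)·4/2 = -14 kN
  M_B = -wL²/12 = -(-7)·4²/12 = 28/3 kN·m
Load 2 — point force P=8 kN at a=3 m (b=L-a=1):
  R_A = Pb²(3a+b)/L³ = 8·1²·(3·3+1)/4³ = 5/4 kN
  M_A = Pab²/L² = 8·3·1²/4² = 3/2 kN·m
  R_B = Pa²(a+3b)/L³ = 8·3²·(3+3·1)/4³ = 27/4 kN
  M_B = -Pa²b/L² = -8·3²·1/4² = -9/2 kN·m
Superposition: R_A = -51/4 kN, M_A = -47/6 kN·m, R_B = -29/4 kN, M_B = 29/6 kN·m

R_A = -51/4 kN, M_A = -47/6 kN·m, R_B = -29/4 kN, M_B = 29/6 kN·m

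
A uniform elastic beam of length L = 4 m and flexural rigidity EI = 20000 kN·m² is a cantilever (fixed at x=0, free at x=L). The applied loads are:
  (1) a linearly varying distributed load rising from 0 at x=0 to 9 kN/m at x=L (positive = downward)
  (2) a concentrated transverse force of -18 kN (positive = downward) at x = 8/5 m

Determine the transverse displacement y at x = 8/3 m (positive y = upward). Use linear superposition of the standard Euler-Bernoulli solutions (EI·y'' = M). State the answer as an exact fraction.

Load 1 — triangular load w₀=9 kN/m (0→w₀ over full span):
  y_1 = (w₀Lx³/12-w₀L²x²/6-w₀x⁵/(120L))/EI = (9·4·(8/3)³/12-9·4²·(8/3)²/6-9·(8/3)⁵/(120·4))/20000 = -1472/253125 m
Load 2 — point force P=-18 kN at a=8/5 m (b=L-a=12/5):
  y_2 = -Pa²(3x-a)/(6EI)  [x>a] = -(-18)·(8/5)²·(3·(8/3)-(8/5))/(6·20000) = 192/78125 m
Superposition: y = Σ y_i = -21248/6328125 m ≈ -0.003358 m

y(8/3) = -21248/6328125 m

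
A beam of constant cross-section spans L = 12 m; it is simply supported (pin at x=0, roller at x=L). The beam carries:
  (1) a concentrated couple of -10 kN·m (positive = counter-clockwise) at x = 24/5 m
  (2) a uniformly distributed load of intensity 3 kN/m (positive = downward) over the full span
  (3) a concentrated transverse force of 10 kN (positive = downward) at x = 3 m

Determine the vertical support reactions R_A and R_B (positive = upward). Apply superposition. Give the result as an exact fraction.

R_A = 74/3 kN, R_B = 64/3 kN

Load 1 — applied couple M₀=-10 kN·m at a=24/5 m (b=L-a=36/5):
  R_A = M₀/L = (-10)/12 = -5/6 kN
  R_B = -M₀/L = -(-10)/12 = 5/6 kN
Load 2 — uniform load w=3 kN/m over full span:
  R_A = wL/2 = 3·12/2 = 18 kN
  R_B = wL/2 = 3·12/2 = 18 kN
Load 3 — point force P=10 kN at a=3 m (b=L-a=9):
  R_A = Pb/L = 10·9/12 = 15/2 kN
  R_B = Pa/L = 10·3/12 = 5/2 kN
Superposition: R_A = 74/3 kN, R_B = 64/3 kN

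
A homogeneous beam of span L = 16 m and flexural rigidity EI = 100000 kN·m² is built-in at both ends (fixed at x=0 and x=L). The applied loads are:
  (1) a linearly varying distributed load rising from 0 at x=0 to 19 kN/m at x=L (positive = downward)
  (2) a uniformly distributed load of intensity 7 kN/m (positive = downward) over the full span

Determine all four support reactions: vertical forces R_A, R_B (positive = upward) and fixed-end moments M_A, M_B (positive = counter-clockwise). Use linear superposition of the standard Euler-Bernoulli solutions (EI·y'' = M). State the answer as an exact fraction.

Load 1 — triangular load w₀=19 kN/m (0→w₀ over full span):
  R_A = 3w₀L/20 = 3·19·16/20 = 228/5 kN
  M_A = w₀L²/30 = 19·16²/30 = 2432/15 kN·m
  R_B = 7w₀L/20 = 7·19·16/20 = 532/5 kN
  M_B = -w₀L²/20 = -19·16²/20 = -1216/5 kN·m
Load 2 — uniform load w=7 kN/m over full span:
  R_A = wL/2 = 7·16/2 = 56 kN
  M_A = wL²/12 = 7·16²/12 = 448/3 kN·m
  R_B = wL/2 = 7·16/2 = 56 kN
  M_B = -wL²/12 = -7·16²/12 = -448/3 kN·m
Superposition: R_A = 508/5 kN, M_A = 4672/15 kN·m, R_B = 812/5 kN, M_B = -5888/15 kN·m

R_A = 508/5 kN, M_A = 4672/15 kN·m, R_B = 812/5 kN, M_B = -5888/15 kN·m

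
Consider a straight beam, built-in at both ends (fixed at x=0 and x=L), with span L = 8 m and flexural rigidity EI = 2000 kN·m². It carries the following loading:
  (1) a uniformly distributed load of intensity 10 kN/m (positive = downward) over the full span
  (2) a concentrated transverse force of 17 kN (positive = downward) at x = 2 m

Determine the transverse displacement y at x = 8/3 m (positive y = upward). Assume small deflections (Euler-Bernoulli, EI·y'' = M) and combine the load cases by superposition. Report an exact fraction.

Load 1 — uniform load w=10 kN/m over full span:
  y_1 = -wx²(L-x)²/(24EI) = -10·(8/3)²·(8-(8/3))²/(24·2000) = -256/6075 m
Load 2 — point force P=17 kN at a=2 m (b=L-a=6):
  y_2 = -Pa²(L-x)²(3bL-(3b+a)(L-x))/(6L³EI)  [x>a] = -17·2²·(8-(8/3))²·(3·6·8-(3·6+2)·(8-(8/3)))/(6·8³·2000) = -119/10125 m
Superposition: y = Σ y_i = -1637/30375 m ≈ -0.053893 m

y(8/3) = -1637/30375 m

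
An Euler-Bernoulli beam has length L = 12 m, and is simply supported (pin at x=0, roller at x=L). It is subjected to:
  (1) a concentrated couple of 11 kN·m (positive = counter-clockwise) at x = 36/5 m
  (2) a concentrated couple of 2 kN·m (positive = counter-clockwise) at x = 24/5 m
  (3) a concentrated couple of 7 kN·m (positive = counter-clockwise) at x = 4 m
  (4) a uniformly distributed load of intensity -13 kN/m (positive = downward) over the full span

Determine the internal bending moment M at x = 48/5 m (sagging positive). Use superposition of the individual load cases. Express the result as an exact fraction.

M(48/5) = -3844/25 kN·m

Load 1 — applied couple M₀=11 kN·m at a=36/5 m (b=L-a=24/5):
  M_1 = M₀x/L - M₀  [x>a] = 11·(48/5)/12 - 11 = -11/5 kN·m
Load 2 — applied couple M₀=2 kN·m at a=24/5 m (b=L-a=36/5):
  M_2 = M₀x/L - M₀  [x>a] = 2·(48/5)/12 - 2 = -2/5 kN·m
Load 3 — applied couple M₀=7 kN·m at a=4 m (b=L-a=8):
  M_3 = M₀x/L - M₀  [x>a] = 7·(48/5)/12 - 7 = -7/5 kN·m
Load 4 — uniform load w=-13 kN/m over full span:
  M_4 = wx(L-x)/2 = (-13)·(48/5)·(12-(48/5))/2 = -3744/25 kN·m
Superposition: M = Σ M_i = -3844/25 kN·m ≈ -153.760000 kN·m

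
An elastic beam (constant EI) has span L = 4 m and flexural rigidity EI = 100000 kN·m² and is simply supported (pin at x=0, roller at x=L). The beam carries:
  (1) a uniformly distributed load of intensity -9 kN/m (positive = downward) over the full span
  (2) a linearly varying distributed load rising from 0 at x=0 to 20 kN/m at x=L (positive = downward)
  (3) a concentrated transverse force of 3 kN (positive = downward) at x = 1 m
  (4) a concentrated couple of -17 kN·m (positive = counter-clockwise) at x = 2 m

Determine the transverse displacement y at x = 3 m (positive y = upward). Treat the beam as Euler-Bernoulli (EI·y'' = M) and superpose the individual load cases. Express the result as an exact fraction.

Load 1 — uniform load w=-9 kN/m over full span:
  y_1 = -wx(L³-2Lx²+x³)/(24EI) = -(-9)·3·(4³-2·4·3²+3³)/(24·100000) = 171/800000 m
Load 2 — triangular load w₀=20 kN/m (0→w₀ over full span):
  y_2 = -w₀x(7L⁴-10L²x²+3x⁴)/(360LEI) = -20·3·(7·4⁴-10·4²·3²+3·3⁴)/(360·4·100000) = -119/480000 m
Load 3 — point force P=3 kN at a=1 m (b=L-a=3):
  y_3 = -Pa(L-x)(2Lx-a²-x²)/(6LEI)  [x>a] = -3·1·(4-3)·(2·4·3-1²-3²)/(6·4·100000) = -7/400000 m
Load 4 — applied couple M₀=-17 kN·m at a=2 m (b=L-a=2):
  y_4 = (M₀x³/(6L)-M₀(x-a)²/2+C₁x)/EI  [x>a] with C₁=M₀(3b²-L²)/(6L)=17/6 = ((-17)·3³/(6·4)-(-17)·(3-2)²/2+(17/6)·3)/100000 = -17/800000 m
Superposition: y = Σ y_i = -7/96000 m ≈ -0.000073 m

y(3) = -7/96000 m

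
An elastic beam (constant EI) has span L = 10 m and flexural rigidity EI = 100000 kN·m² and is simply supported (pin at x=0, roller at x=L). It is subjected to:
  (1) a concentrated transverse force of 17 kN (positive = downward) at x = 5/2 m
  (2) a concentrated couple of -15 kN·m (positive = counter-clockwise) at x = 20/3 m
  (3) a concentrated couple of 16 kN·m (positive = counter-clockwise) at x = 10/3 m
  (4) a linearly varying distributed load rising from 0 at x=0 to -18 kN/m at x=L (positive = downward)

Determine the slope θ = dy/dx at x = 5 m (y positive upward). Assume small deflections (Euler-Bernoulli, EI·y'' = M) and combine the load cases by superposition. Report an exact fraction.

θ(5) = 2033/5760000 rad

Load 1 — point force P=17 kN at a=5/2 m (b=L-a=15/2):
  θ_1 = -Pa(2L²-6Lx+3x²+a²)/(6LEI)  [x>a] = -17·(5/2)·(2·10²-6·10·5+3·5²+(5/2)²)/(6·10·100000) = 17/128000 rad
Load 2 — applied couple M₀=-15 kN·m at a=20/3 m (b=L-a=10/3):
  θ_2 = (M₀x²/(2L)+C₁)/EI  [x≤a] with C₁=M₀(3b²-L²)/(6L)=50/3 = ((-15)·5²/(2·10)+(50/3))/100000 = -1/48000 rad
Load 3 — applied couple M₀=16 kN·m at a=10/3 m (b=L-a=20/3):
  θ_3 = (M₀x²/(2L)-M₀(x-a)+C₁)/EI  [x>a] with C₁=M₀(3b²-L²)/(6L)=80/9 = (16·5²/(2·10)-16·(5-(10/3))+(80/9))/100000 = 1/45000 rad
Load 4 — triangular load w₀=-18 kN/m (0→w₀ over full span):
  θ_4 = -w₀(7L⁴-30L²x²+15x⁴)/(360LEI) = -(-18)·(7·10⁴-30·10²·5²+15·5⁴)/(360·10·100000) = 7/32000 rad
Superposition: θ = Σ θ_i = 2033/5760000 rad ≈ 0.000353 rad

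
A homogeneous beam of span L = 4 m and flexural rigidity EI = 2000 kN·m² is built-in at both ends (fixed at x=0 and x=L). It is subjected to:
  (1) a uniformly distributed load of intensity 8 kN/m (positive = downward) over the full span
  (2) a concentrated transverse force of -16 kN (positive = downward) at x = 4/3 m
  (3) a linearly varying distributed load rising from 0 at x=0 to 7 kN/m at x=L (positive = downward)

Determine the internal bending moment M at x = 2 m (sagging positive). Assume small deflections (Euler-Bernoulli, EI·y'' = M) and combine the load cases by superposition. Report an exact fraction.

M(2) = 37/9 kN·m

Load 1 — uniform load w=8 kN/m over full span:
  M_1 = wLx/2 - wL²/12 - wx²/2 = 8·4·2/2 - 8·4²/12 - 8·2²/2 = 16/3 kN·m
Load 2 — point force P=-16 kN at a=4/3 m (b=L-a=8/3):
  M_2 = Pa²(a+3b)(L-x)/L³ - Pa²b/L²  [x>a] = (-16)·(4/3)²·((4/3)+3·(8/3))·(4-2)/4³ - (-16)·(4/3)²·(8/3)/4² = -32/9 kN·m
Load 3 — triangular load w₀=7 kN/m (0→w₀ over full span):
  M_3 = 3w₀Lx/20 - w₀L²/30 - w₀x³/(6L) = 3·7·4·2/20 - 7·4²/30 - 7·2³/(6·4) = 7/3 kN·m
Superposition: M = Σ M_i = 37/9 kN·m ≈ 4.111111 kN·m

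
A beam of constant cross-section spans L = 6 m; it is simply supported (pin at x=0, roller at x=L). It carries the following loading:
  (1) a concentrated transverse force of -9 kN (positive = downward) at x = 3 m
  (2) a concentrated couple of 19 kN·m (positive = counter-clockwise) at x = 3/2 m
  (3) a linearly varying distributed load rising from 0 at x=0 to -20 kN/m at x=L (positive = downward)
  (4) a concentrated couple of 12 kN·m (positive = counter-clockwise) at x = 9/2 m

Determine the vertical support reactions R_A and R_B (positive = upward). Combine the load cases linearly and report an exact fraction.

R_A = -58/3 kN, R_B = -149/3 kN

Load 1 — point force P=-9 kN at a=3 m (b=L-a=3):
  R_A = Pb/L = (-9)·3/6 = -9/2 kN
  R_B = Pa/L = (-9)·3/6 = -9/2 kN
Load 2 — applied couple M₀=19 kN·m at a=3/2 m (b=L-a=9/2):
  R_A = M₀/L = 19/6 kN
  R_B = -M₀/L = -19/6 kN
Load 3 — triangular load w₀=-20 kN/m (0→w₀ over full span):
  R_A = w₀L/6 = (-20)·6/6 = -20 kN
  R_B = w₀L/3 = (-20)·6/3 = -40 kN
Load 4 — applied couple M₀=12 kN·m at a=9/2 m (b=L-a=3/2):
  R_A = M₀/L = 12/6 = 2 kN
  R_B = -M₀/L = -12/6 = -2 kN
Superposition: R_A = -58/3 kN, R_B = -149/3 kN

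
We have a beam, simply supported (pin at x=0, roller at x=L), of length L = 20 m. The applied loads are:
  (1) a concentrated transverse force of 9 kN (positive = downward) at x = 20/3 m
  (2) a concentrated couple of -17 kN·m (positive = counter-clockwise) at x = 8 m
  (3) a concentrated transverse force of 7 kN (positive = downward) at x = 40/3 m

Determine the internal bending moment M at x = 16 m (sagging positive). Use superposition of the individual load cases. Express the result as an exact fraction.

M(16) = 511/15 kN·m

Load 1 — point force P=9 kN at a=20/3 m (b=L-a=40/3):
  M_1 = Pa(L-x)/L  [x>a] = 9·(20/3)·(20-16)/20 = 12 kN·m
Load 2 — applied couple M₀=-17 kN·m at a=8 m (b=L-a=12):
  M_2 = M₀x/L - M₀  [x>a] = (-17)·16/20 - (-17) = 17/5 kN·m
Load 3 — point force P=7 kN at a=40/3 m (b=L-a=20/3):
  M_3 = Pa(L-x)/L  [x>a] = 7·(40/3)·(20-16)/20 = 56/3 kN·m
Superposition: M = Σ M_i = 511/15 kN·m ≈ 34.066667 kN·m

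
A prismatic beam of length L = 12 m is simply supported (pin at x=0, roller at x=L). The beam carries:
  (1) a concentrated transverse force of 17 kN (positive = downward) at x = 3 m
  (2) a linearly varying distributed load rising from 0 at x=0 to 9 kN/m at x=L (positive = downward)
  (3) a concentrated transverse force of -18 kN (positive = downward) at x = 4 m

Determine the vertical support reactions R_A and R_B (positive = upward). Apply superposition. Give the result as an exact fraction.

R_A = 75/4 kN, R_B = 137/4 kN

Load 1 — point force P=17 kN at a=3 m (b=L-a=9):
  R_A = Pb/L = 17·9/12 = 51/4 kN
  R_B = Pa/L = 17·3/12 = 17/4 kN
Load 2 — triangular load w₀=9 kN/m (0→w₀ over full span):
  R_A = w₀L/6 = 9·12/6 = 18 kN
  R_B = w₀L/3 = 9·12/3 = 36 kN
Load 3 — point force P=-18 kN at a=4 m (b=L-a=8):
  R_A = Pb/L = (-18)·8/12 = -12 kN
  R_B = Pa/L = (-18)·4/12 = -6 kN
Superposition: R_A = 75/4 kN, R_B = 137/4 kN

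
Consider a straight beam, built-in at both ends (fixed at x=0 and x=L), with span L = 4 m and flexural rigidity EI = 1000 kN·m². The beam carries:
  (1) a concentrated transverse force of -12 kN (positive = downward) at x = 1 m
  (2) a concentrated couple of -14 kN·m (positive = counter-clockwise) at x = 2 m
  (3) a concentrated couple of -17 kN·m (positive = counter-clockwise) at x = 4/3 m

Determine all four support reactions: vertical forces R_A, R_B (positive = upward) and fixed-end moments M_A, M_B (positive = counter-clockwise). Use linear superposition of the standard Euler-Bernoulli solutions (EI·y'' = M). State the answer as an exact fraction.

R_A = -505/24 kN, M_A = -41/4 kN·m, R_B = 217/24 kN, M_B = -83/12 kN·m

Load 1 — point force P=-12 kN at a=1 m (b=L-a=3):
  R_A = Pb²(3a+b)/L³ = (-12)·3²·(3·1+3)/4³ = -81/8 kN
  M_A = Pab²/L² = (-12)·1·3²/4² = -27/4 kN·m
  R_B = Pa²(a+3b)/L³ = (-12)·1²·(1+3·3)/4³ = -15/8 kN
  M_B = -Pa²b/L² = -(-12)·1²·3/4² = 9/4 kN·m
Load 2 — applied couple M₀=-14 kN·m at a=2 m (b=L-a=2):
  R_A = 6M₀ab/L³ = 6·(-14)·2·2/4³ = -21/4 kN
  M_A = M₀b(2a-b)/L² = (-14)·2·(2·2-2)/4² = -7/2 kN·m
  R_B = -6M₀ab/L³ = -6·(-14)·2·2/4³ = 21/4 kN
  M_B = M₀a(2b-a)/L² = (-14)·2·(2·2-2)/4² = -7/2 kN·m
Load 3 — applied couple M₀=-17 kN·m at a=4/3 m (b=L-a=8/3):
  R_A = 6M₀ab/L³ = 6·(-17)·(4/3)·(8/3)/4³ = -17/3 kN
  M_A = M₀b(2a-b)/L² = (-17)·(8/3)·(2·(4/3)-(8/3))/4² = 0 kN·m
  R_B = -6M₀ab/L³ = -6·(-17)·(4/3)·(8/3)/4³ = 17/3 kN
  M_B = M₀a(2b-a)/L² = (-17)·(4/3)·(2·(8/3)-(4/3))/4² = -17/3 kN·m
Superposition: R_A = -505/24 kN, M_A = -41/4 kN·m, R_B = 217/24 kN, M_B = -83/12 kN·m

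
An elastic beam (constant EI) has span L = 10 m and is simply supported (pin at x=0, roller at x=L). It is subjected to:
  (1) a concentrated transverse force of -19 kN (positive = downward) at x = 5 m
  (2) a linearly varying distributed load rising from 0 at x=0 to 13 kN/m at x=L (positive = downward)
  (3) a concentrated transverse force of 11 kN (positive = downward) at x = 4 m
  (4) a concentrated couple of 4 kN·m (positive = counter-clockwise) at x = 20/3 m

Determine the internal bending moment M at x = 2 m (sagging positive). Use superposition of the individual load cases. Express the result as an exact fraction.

M(2) = 183/5 kN·m

Load 1 — point force P=-19 kN at a=5 m (b=L-a=5):
  M_1 = Pbx/L  [x≤a] = (-19)·5·2/10 = -19 kN·m
Load 2 — triangular load w₀=13 kN/m (0→w₀ over full span):
  M_2 = w₀Lx/6 - w₀x³/(6L) = 13·10·2/6 - 13·2³/(6·10) = 208/5 kN·m
Load 3 — point force P=11 kN at a=4 m (b=L-a=6):
  M_3 = Pbx/L  [x≤a] = 11·6·2/10 = 66/5 kN·m
Load 4 — applied couple M₀=4 kN·m at a=20/3 m (b=L-a=10/3):
  M_4 = M₀x/L  [x≤a] = 4·2/10 = 4/5 kN·m
Superposition: M = Σ M_i = 183/5 kN·m ≈ 36.600000 kN·m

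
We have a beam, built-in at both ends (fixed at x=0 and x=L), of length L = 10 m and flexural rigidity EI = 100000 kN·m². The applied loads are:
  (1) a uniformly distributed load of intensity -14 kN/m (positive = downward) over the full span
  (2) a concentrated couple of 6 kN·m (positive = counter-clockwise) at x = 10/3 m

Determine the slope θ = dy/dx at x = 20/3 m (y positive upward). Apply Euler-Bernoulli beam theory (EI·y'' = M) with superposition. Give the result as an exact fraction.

θ(20/3) = -359/405000 rad

Load 1 — uniform load w=-14 kN/m over full span:
  θ_1 = -wx(L-x)(L-2x)/(12EI) = -(-14)·(20/3)·(10-(20/3))·(10-2·(20/3))/(12·100000) = -7/8100 rad
Load 2 — applied couple M₀=6 kN·m at a=10/3 m (b=L-a=20/3):
  θ_2 = (R_Ax²/2 - M_Ax - M₀(x-a))/EI  [x>a] with R_A=4/5, M_A=0 = ((4/5)·(20/3)²/2 - 0·(20/3) - 6·((20/3)-(10/3)))/100000 = -1/45000 rad
Superposition: θ = Σ θ_i = -359/405000 rad ≈ -0.000886 rad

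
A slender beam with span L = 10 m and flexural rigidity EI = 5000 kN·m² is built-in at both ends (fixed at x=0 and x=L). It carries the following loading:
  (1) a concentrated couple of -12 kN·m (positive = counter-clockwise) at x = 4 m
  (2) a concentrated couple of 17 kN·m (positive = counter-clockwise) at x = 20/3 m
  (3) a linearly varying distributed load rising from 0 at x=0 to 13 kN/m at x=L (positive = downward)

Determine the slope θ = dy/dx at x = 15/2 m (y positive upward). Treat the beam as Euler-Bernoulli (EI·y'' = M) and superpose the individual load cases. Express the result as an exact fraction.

Load 1 — applied couple M₀=-12 kN·m at a=4 m (b=L-a=6):
  θ_1 = (R_Ax²/2 - M_Ax - M₀(x-a))/EI  [x>a] with R_A=-216/125, M_A=-36/25 = ((-216/125)·(15/2)²/2 - (-36/25)·(15/2) - (-12)·((15/2)-4))/5000 = 21/25000 rad
Load 2 — applied couple M₀=17 kN·m at a=20/3 m (b=L-a=10/3):
  θ_2 = (R_Ax²/2 - M_Ax - M₀(x-a))/EI  [x>a] with R_A=34/15, M_A=17/3 = ((34/15)·(15/2)²/2 - (17/3)·(15/2) - 17·((15/2)-(20/3)))/5000 = 17/12000 rad
Load 3 — triangular load w₀=13 kN/m (0→w₀ over full span):
  θ_3 = -w₀(2x(L-x)(L-2x)(x+2L)+x²(L-x)²)/(120LEI) = -13·(2·(15/2)·(10-(15/2))·(10-2·(15/2))·((15/2)+2·10)+(15/2)²·(10-(15/2))²)/(120·10·5000) = 533/51200 rad
Superposition: θ = Σ θ_i = 243203/19200000 rad ≈ 0.012667 rad

θ(15/2) = 243203/19200000 rad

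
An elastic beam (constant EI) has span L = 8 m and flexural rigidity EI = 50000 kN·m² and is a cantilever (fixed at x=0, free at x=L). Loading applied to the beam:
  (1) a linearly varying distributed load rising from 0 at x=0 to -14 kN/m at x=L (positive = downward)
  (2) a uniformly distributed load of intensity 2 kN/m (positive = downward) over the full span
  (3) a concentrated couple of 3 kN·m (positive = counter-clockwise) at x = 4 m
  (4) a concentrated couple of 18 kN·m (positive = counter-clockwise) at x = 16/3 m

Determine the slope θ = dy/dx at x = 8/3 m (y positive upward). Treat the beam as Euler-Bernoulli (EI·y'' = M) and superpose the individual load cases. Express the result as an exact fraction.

Load 1 — triangular load w₀=-14 kN/m (0→w₀ over full span):
  θ_1 = (w₀Lx²/4-w₀L²x/3-w₀x⁴/(24L))/EI = ((-14)·8·(8/3)²/4-(-14)·8²·(8/3)/3-(-14)·(8/3)⁴/(24·8))/50000 = 9128/759375 rad
Load 2 — uniform load w=2 kN/m over full span:
  θ_2 = -wx(x²-3Lx+3L²)/(6EI) = -2·(8/3)·((8/3)²-3·8·(8/3)+3·8²)/(6·50000) = -608/253125 rad
Load 3 — applied couple M₀=3 kN·m at a=4 m (b=L-a=4):
  θ_3 = M₀x/EI  [x≤a] = 3·(8/3)/50000 = 1/6250 rad
Load 4 — applied couple M₀=18 kN·m at a=16/3 m (b=L-a=8/3):
  θ_4 = M₀x/EI  [x≤a] = 18·(8/3)/50000 = 3/3125 rad
Superposition: θ = Σ θ_i = 16309/1518750 rad ≈ 0.010738 rad

θ(8/3) = 16309/1518750 rad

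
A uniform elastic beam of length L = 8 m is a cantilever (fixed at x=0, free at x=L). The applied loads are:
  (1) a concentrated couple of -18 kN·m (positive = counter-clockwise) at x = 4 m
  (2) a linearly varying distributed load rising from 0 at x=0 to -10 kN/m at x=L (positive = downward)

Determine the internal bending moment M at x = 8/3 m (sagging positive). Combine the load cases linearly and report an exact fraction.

M(8/3) = 7502/81 kN·m

Load 1 — applied couple M₀=-18 kN·m at a=4 m (b=L-a=4):
  M_1 = M₀  [x≤a] = (-18) = -18 kN·m
Load 2 — triangular load w₀=-10 kN/m (0→w₀ over full span):
  M_2 = w₀Lx/2 - w₀L²/3 - w₀x³/(6L) = (-10)·8·(8/3)/2 - (-10)·8²/3 - (-10)·(8/3)³/(6·8) = 8960/81 kN·m
Superposition: M = Σ M_i = 7502/81 kN·m ≈ 92.617284 kN·m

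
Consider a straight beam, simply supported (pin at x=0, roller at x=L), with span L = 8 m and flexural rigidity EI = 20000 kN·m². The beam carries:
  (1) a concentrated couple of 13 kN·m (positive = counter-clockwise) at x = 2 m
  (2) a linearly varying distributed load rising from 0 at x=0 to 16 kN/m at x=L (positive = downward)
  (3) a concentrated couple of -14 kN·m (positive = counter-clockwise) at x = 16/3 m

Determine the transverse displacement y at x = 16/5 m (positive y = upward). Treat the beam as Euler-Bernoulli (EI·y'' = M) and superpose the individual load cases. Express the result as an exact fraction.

Load 1 — applied couple M₀=13 kN·m at a=2 m (b=L-a=6):
  y_1 = (M₀x³/(6L)-M₀(x-a)²/2+C₁x)/EI  [x>a] with C₁=M₀(3b²-L²)/(6L)=143/12 = (13·(16/5)³/(6·8)-13·((16/5)-2)²/2+(143/12)·(16/5))/20000 = 2353/1250000 m
Load 2 — triangular load w₀=16 kN/m (0→w₀ over full span):
  y_2 = -w₀x(7L⁴-10L²x²+3x⁴)/(360LEI) = -16·(16/5)·(7·8⁴-10·8²·(16/5)²+3·(16/5)⁴)/(360·8·20000) = -584192/29296875 m
Load 3 — applied couple M₀=-14 kN·m at a=16/3 m (b=L-a=8/3):
  y_3 = (M₀x³/(6L)+C₁x)/EI  [x≤a] with C₁=M₀(3b²-L²)/(6L)=112/9 = ((-14)·(16/5)³/(6·8)+(112/9)·(16/5))/20000 = 1064/703125 m
Superposition: y = Σ y_i = -23266091/1406250000 m ≈ -0.016545 m

y(16/5) = -23266091/1406250000 m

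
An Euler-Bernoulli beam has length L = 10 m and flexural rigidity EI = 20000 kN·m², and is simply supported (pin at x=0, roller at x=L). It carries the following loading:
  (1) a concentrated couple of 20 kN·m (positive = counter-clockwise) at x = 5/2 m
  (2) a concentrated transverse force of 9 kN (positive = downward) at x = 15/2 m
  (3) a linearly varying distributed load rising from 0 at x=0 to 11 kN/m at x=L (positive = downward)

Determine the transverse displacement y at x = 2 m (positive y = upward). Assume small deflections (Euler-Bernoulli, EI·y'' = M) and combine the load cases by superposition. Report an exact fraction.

y(2) = -506927/24000000 m

Load 1 — applied couple M₀=20 kN·m at a=5/2 m (b=L-a=15/2):
  y_1 = (M₀x³/(6L)+C₁x)/EI  [x≤a] with C₁=M₀(3b²-L²)/(6L)=275/12 = (20·2³/(6·10)+(275/12)·2)/20000 = 97/40000 m
Load 2 — point force P=9 kN at a=15/2 m (b=L-a=5/2):
  y_2 = -Pbx(L²-b²-x²)/(6LEI)  [x≤a] = -9·(5/2)·2·(10²-(5/2)²-2²)/(6·10·20000) = -1077/320000 m
Load 3 — triangular load w₀=11 kN/m (0→w₀ over full span):
  y_3 = -w₀x(7L⁴-10L²x²+3x⁴)/(360LEI) = -11·2·(7·10⁴-10·10²·2²+3·2⁴)/(360·10·20000) = -946/46875 m
Superposition: y = Σ y_i = -506927/24000000 m ≈ -0.021122 m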